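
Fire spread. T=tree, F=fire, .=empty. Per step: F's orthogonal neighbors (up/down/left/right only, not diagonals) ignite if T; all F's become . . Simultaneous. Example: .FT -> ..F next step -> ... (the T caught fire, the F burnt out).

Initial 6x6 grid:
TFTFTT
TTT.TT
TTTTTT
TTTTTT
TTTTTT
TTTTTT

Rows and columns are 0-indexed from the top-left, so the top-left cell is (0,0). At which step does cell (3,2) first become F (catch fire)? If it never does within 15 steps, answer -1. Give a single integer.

Step 1: cell (3,2)='T' (+4 fires, +2 burnt)
Step 2: cell (3,2)='T' (+5 fires, +4 burnt)
Step 3: cell (3,2)='T' (+5 fires, +5 burnt)
Step 4: cell (3,2)='F' (+6 fires, +5 burnt)
  -> target ignites at step 4
Step 5: cell (3,2)='.' (+6 fires, +6 burnt)
Step 6: cell (3,2)='.' (+5 fires, +6 burnt)
Step 7: cell (3,2)='.' (+2 fires, +5 burnt)
Step 8: cell (3,2)='.' (+0 fires, +2 burnt)
  fire out at step 8

4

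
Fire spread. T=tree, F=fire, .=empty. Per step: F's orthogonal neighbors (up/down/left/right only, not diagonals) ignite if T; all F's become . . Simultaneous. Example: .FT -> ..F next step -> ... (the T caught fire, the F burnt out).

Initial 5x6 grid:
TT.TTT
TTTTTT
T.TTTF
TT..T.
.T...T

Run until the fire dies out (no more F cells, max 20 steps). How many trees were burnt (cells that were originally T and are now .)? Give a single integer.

Step 1: +2 fires, +1 burnt (F count now 2)
Step 2: +4 fires, +2 burnt (F count now 4)
Step 3: +3 fires, +4 burnt (F count now 3)
Step 4: +2 fires, +3 burnt (F count now 2)
Step 5: +1 fires, +2 burnt (F count now 1)
Step 6: +2 fires, +1 burnt (F count now 2)
Step 7: +2 fires, +2 burnt (F count now 2)
Step 8: +1 fires, +2 burnt (F count now 1)
Step 9: +1 fires, +1 burnt (F count now 1)
Step 10: +1 fires, +1 burnt (F count now 1)
Step 11: +0 fires, +1 burnt (F count now 0)
Fire out after step 11
Initially T: 20, now '.': 29
Total burnt (originally-T cells now '.'): 19

Answer: 19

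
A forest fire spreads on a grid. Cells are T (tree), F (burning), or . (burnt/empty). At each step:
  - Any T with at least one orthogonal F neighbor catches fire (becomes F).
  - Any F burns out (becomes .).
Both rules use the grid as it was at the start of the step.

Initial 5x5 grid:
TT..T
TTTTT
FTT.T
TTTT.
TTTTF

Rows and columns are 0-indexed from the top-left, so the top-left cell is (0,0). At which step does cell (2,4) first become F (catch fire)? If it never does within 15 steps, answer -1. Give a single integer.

Step 1: cell (2,4)='T' (+4 fires, +2 burnt)
Step 2: cell (2,4)='T' (+7 fires, +4 burnt)
Step 3: cell (2,4)='T' (+4 fires, +7 burnt)
Step 4: cell (2,4)='T' (+1 fires, +4 burnt)
Step 5: cell (2,4)='T' (+1 fires, +1 burnt)
Step 6: cell (2,4)='F' (+2 fires, +1 burnt)
  -> target ignites at step 6
Step 7: cell (2,4)='.' (+0 fires, +2 burnt)
  fire out at step 7

6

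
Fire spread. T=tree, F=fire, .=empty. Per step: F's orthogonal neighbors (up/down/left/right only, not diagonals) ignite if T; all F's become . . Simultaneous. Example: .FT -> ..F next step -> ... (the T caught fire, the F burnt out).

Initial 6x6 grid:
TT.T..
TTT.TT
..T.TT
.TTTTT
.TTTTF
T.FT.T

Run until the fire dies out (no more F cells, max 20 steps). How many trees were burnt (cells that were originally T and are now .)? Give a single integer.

Answer: 21

Derivation:
Step 1: +5 fires, +2 burnt (F count now 5)
Step 2: +5 fires, +5 burnt (F count now 5)
Step 3: +5 fires, +5 burnt (F count now 5)
Step 4: +2 fires, +5 burnt (F count now 2)
Step 5: +1 fires, +2 burnt (F count now 1)
Step 6: +2 fires, +1 burnt (F count now 2)
Step 7: +1 fires, +2 burnt (F count now 1)
Step 8: +0 fires, +1 burnt (F count now 0)
Fire out after step 8
Initially T: 23, now '.': 34
Total burnt (originally-T cells now '.'): 21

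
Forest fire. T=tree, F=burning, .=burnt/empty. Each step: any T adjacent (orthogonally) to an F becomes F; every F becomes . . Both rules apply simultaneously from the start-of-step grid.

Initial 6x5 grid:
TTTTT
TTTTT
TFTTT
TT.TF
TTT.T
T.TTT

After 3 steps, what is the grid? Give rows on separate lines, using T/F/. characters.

Step 1: 7 trees catch fire, 2 burn out
  TTTTT
  TFTTT
  F.FTF
  TF.F.
  TTT.F
  T.TTT
Step 2: 8 trees catch fire, 7 burn out
  TFTTT
  F.FTF
  ...F.
  F....
  TFT..
  T.TTF
Step 3: 7 trees catch fire, 8 burn out
  F.FTF
  ...F.
  .....
  .....
  F.F..
  T.TF.

F.FTF
...F.
.....
.....
F.F..
T.TF.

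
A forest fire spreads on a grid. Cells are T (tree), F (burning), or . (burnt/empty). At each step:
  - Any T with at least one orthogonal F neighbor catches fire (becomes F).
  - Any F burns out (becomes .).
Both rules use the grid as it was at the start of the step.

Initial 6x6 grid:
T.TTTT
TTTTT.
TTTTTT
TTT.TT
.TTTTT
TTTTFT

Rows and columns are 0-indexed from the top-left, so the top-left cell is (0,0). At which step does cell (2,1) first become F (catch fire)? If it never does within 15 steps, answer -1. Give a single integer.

Step 1: cell (2,1)='T' (+3 fires, +1 burnt)
Step 2: cell (2,1)='T' (+4 fires, +3 burnt)
Step 3: cell (2,1)='T' (+4 fires, +4 burnt)
Step 4: cell (2,1)='T' (+6 fires, +4 burnt)
Step 5: cell (2,1)='T' (+4 fires, +6 burnt)
Step 6: cell (2,1)='F' (+5 fires, +4 burnt)
  -> target ignites at step 6
Step 7: cell (2,1)='.' (+3 fires, +5 burnt)
Step 8: cell (2,1)='.' (+1 fires, +3 burnt)
Step 9: cell (2,1)='.' (+1 fires, +1 burnt)
Step 10: cell (2,1)='.' (+0 fires, +1 burnt)
  fire out at step 10

6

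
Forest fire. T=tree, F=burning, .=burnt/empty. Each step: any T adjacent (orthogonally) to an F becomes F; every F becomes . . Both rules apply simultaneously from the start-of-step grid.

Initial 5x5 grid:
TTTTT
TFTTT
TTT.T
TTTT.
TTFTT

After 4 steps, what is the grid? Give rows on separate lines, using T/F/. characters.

Step 1: 7 trees catch fire, 2 burn out
  TFTTT
  F.FTT
  TFT.T
  TTFT.
  TF.FT
Step 2: 9 trees catch fire, 7 burn out
  F.FTT
  ...FT
  F.F.T
  TF.F.
  F...F
Step 3: 3 trees catch fire, 9 burn out
  ...FT
  ....F
  ....T
  F....
  .....
Step 4: 2 trees catch fire, 3 burn out
  ....F
  .....
  ....F
  .....
  .....

....F
.....
....F
.....
.....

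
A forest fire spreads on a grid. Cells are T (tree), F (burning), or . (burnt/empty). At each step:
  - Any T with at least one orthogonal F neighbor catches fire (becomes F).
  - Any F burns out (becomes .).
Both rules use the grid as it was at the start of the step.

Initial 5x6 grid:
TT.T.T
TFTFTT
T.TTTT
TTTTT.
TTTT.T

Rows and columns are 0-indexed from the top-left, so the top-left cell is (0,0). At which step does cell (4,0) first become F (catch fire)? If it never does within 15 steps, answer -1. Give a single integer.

Step 1: cell (4,0)='T' (+6 fires, +2 burnt)
Step 2: cell (4,0)='T' (+6 fires, +6 burnt)
Step 3: cell (4,0)='T' (+6 fires, +6 burnt)
Step 4: cell (4,0)='F' (+3 fires, +6 burnt)
  -> target ignites at step 4
Step 5: cell (4,0)='.' (+1 fires, +3 burnt)
Step 6: cell (4,0)='.' (+0 fires, +1 burnt)
  fire out at step 6

4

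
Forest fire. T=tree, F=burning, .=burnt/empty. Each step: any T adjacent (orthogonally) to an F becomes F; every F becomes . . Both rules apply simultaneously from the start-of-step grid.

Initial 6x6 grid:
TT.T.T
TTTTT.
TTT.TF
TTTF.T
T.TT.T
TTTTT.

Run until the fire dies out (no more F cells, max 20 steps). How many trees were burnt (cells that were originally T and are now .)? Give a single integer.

Answer: 25

Derivation:
Step 1: +4 fires, +2 burnt (F count now 4)
Step 2: +6 fires, +4 burnt (F count now 6)
Step 3: +6 fires, +6 burnt (F count now 6)
Step 4: +5 fires, +6 burnt (F count now 5)
Step 5: +3 fires, +5 burnt (F count now 3)
Step 6: +1 fires, +3 burnt (F count now 1)
Step 7: +0 fires, +1 burnt (F count now 0)
Fire out after step 7
Initially T: 26, now '.': 35
Total burnt (originally-T cells now '.'): 25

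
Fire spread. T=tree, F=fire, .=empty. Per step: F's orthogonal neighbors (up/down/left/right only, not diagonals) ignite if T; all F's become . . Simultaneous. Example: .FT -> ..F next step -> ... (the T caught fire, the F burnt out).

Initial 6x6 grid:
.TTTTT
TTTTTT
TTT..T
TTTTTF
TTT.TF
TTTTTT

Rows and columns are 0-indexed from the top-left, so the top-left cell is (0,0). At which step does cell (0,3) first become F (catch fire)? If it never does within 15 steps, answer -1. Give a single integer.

Step 1: cell (0,3)='T' (+4 fires, +2 burnt)
Step 2: cell (0,3)='T' (+3 fires, +4 burnt)
Step 3: cell (0,3)='T' (+4 fires, +3 burnt)
Step 4: cell (0,3)='T' (+6 fires, +4 burnt)
Step 5: cell (0,3)='F' (+6 fires, +6 burnt)
  -> target ignites at step 5
Step 6: cell (0,3)='.' (+5 fires, +6 burnt)
Step 7: cell (0,3)='.' (+2 fires, +5 burnt)
Step 8: cell (0,3)='.' (+0 fires, +2 burnt)
  fire out at step 8

5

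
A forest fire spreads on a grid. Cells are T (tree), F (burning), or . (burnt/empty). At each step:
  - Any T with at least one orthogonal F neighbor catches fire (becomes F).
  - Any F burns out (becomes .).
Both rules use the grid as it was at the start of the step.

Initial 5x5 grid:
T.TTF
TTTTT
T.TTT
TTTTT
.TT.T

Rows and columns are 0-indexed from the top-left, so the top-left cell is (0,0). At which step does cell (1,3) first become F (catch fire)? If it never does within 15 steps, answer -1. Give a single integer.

Step 1: cell (1,3)='T' (+2 fires, +1 burnt)
Step 2: cell (1,3)='F' (+3 fires, +2 burnt)
  -> target ignites at step 2
Step 3: cell (1,3)='.' (+3 fires, +3 burnt)
Step 4: cell (1,3)='.' (+4 fires, +3 burnt)
Step 5: cell (1,3)='.' (+2 fires, +4 burnt)
Step 6: cell (1,3)='.' (+4 fires, +2 burnt)
Step 7: cell (1,3)='.' (+2 fires, +4 burnt)
Step 8: cell (1,3)='.' (+0 fires, +2 burnt)
  fire out at step 8

2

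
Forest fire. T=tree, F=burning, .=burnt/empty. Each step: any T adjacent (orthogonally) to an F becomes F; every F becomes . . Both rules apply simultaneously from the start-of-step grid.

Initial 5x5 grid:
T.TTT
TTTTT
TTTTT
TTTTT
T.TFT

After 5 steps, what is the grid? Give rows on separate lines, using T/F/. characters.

Step 1: 3 trees catch fire, 1 burn out
  T.TTT
  TTTTT
  TTTTT
  TTTFT
  T.F.F
Step 2: 3 trees catch fire, 3 burn out
  T.TTT
  TTTTT
  TTTFT
  TTF.F
  T....
Step 3: 4 trees catch fire, 3 burn out
  T.TTT
  TTTFT
  TTF.F
  TF...
  T....
Step 4: 5 trees catch fire, 4 burn out
  T.TFT
  TTF.F
  TF...
  F....
  T....
Step 5: 5 trees catch fire, 5 burn out
  T.F.F
  TF...
  F....
  .....
  F....

T.F.F
TF...
F....
.....
F....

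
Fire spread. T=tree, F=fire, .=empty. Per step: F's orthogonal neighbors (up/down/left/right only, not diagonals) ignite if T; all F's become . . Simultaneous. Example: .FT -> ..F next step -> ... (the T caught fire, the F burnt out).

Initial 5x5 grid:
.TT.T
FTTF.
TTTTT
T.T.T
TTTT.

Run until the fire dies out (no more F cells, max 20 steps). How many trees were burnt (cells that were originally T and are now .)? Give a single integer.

Step 1: +4 fires, +2 burnt (F count now 4)
Step 2: +6 fires, +4 burnt (F count now 6)
Step 3: +3 fires, +6 burnt (F count now 3)
Step 4: +2 fires, +3 burnt (F count now 2)
Step 5: +1 fires, +2 burnt (F count now 1)
Step 6: +0 fires, +1 burnt (F count now 0)
Fire out after step 6
Initially T: 17, now '.': 24
Total burnt (originally-T cells now '.'): 16

Answer: 16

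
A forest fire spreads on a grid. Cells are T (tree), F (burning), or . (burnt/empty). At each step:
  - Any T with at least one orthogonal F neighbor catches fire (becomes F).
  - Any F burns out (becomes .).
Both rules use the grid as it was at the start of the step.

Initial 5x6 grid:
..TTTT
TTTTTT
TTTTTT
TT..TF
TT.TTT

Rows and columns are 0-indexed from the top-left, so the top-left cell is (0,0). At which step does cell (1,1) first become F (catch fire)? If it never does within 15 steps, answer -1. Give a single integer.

Step 1: cell (1,1)='T' (+3 fires, +1 burnt)
Step 2: cell (1,1)='T' (+3 fires, +3 burnt)
Step 3: cell (1,1)='T' (+4 fires, +3 burnt)
Step 4: cell (1,1)='T' (+3 fires, +4 burnt)
Step 5: cell (1,1)='T' (+3 fires, +3 burnt)
Step 6: cell (1,1)='F' (+4 fires, +3 burnt)
  -> target ignites at step 6
Step 7: cell (1,1)='.' (+3 fires, +4 burnt)
Step 8: cell (1,1)='.' (+1 fires, +3 burnt)
Step 9: cell (1,1)='.' (+0 fires, +1 burnt)
  fire out at step 9

6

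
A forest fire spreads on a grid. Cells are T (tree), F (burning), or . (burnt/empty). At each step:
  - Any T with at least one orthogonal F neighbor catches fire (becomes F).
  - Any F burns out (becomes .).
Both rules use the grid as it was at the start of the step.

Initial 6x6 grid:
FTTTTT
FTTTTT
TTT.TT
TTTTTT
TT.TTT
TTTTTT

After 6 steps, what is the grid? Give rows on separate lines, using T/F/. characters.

Step 1: 3 trees catch fire, 2 burn out
  .FTTTT
  .FTTTT
  FTT.TT
  TTTTTT
  TT.TTT
  TTTTTT
Step 2: 4 trees catch fire, 3 burn out
  ..FTTT
  ..FTTT
  .FT.TT
  FTTTTT
  TT.TTT
  TTTTTT
Step 3: 5 trees catch fire, 4 burn out
  ...FTT
  ...FTT
  ..F.TT
  .FTTTT
  FT.TTT
  TTTTTT
Step 4: 5 trees catch fire, 5 burn out
  ....FT
  ....FT
  ....TT
  ..FTTT
  .F.TTT
  FTTTTT
Step 5: 5 trees catch fire, 5 burn out
  .....F
  .....F
  ....FT
  ...FTT
  ...TTT
  .FTTTT
Step 6: 4 trees catch fire, 5 burn out
  ......
  ......
  .....F
  ....FT
  ...FTT
  ..FTTT

......
......
.....F
....FT
...FTT
..FTTT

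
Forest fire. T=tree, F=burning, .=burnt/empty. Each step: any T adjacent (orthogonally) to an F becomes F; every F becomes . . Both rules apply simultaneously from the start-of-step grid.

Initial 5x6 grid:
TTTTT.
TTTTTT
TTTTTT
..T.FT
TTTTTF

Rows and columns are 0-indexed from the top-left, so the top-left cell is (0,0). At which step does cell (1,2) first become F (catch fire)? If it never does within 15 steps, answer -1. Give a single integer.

Step 1: cell (1,2)='T' (+3 fires, +2 burnt)
Step 2: cell (1,2)='T' (+4 fires, +3 burnt)
Step 3: cell (1,2)='T' (+5 fires, +4 burnt)
Step 4: cell (1,2)='F' (+5 fires, +5 burnt)
  -> target ignites at step 4
Step 5: cell (1,2)='.' (+4 fires, +5 burnt)
Step 6: cell (1,2)='.' (+2 fires, +4 burnt)
Step 7: cell (1,2)='.' (+1 fires, +2 burnt)
Step 8: cell (1,2)='.' (+0 fires, +1 burnt)
  fire out at step 8

4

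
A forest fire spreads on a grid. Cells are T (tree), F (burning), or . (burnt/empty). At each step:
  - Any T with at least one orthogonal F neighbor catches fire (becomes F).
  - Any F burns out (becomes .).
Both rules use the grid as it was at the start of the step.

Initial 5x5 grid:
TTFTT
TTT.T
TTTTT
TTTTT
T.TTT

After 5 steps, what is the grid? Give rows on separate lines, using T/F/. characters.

Step 1: 3 trees catch fire, 1 burn out
  TF.FT
  TTF.T
  TTTTT
  TTTTT
  T.TTT
Step 2: 4 trees catch fire, 3 burn out
  F...F
  TF..T
  TTFTT
  TTTTT
  T.TTT
Step 3: 5 trees catch fire, 4 burn out
  .....
  F...F
  TF.FT
  TTFTT
  T.TTT
Step 4: 5 trees catch fire, 5 burn out
  .....
  .....
  F...F
  TF.FT
  T.FTT
Step 5: 3 trees catch fire, 5 burn out
  .....
  .....
  .....
  F...F
  T..FT

.....
.....
.....
F...F
T..FT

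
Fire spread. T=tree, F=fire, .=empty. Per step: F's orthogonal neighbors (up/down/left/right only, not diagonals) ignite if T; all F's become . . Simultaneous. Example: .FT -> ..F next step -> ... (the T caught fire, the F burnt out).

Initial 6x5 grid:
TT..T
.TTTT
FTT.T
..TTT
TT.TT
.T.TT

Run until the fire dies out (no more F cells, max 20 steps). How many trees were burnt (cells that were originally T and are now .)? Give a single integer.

Step 1: +1 fires, +1 burnt (F count now 1)
Step 2: +2 fires, +1 burnt (F count now 2)
Step 3: +3 fires, +2 burnt (F count now 3)
Step 4: +3 fires, +3 burnt (F count now 3)
Step 5: +3 fires, +3 burnt (F count now 3)
Step 6: +4 fires, +3 burnt (F count now 4)
Step 7: +1 fires, +4 burnt (F count now 1)
Step 8: +0 fires, +1 burnt (F count now 0)
Fire out after step 8
Initially T: 20, now '.': 27
Total burnt (originally-T cells now '.'): 17

Answer: 17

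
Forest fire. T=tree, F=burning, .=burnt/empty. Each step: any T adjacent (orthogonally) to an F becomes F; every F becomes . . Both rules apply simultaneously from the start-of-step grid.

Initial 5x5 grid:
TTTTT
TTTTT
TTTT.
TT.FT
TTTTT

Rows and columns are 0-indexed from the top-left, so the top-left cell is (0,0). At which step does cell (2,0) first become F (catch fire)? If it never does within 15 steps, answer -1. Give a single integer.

Step 1: cell (2,0)='T' (+3 fires, +1 burnt)
Step 2: cell (2,0)='T' (+4 fires, +3 burnt)
Step 3: cell (2,0)='T' (+5 fires, +4 burnt)
Step 4: cell (2,0)='F' (+6 fires, +5 burnt)
  -> target ignites at step 4
Step 5: cell (2,0)='.' (+3 fires, +6 burnt)
Step 6: cell (2,0)='.' (+1 fires, +3 burnt)
Step 7: cell (2,0)='.' (+0 fires, +1 burnt)
  fire out at step 7

4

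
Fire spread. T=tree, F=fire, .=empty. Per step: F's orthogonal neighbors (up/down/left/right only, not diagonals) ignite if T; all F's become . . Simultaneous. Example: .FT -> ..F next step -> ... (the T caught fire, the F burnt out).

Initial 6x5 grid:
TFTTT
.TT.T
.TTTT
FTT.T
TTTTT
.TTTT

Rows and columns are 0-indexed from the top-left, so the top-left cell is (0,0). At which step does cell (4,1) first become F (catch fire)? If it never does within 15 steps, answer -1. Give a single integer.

Step 1: cell (4,1)='T' (+5 fires, +2 burnt)
Step 2: cell (4,1)='F' (+5 fires, +5 burnt)
  -> target ignites at step 2
Step 3: cell (4,1)='.' (+4 fires, +5 burnt)
Step 4: cell (4,1)='.' (+4 fires, +4 burnt)
Step 5: cell (4,1)='.' (+3 fires, +4 burnt)
Step 6: cell (4,1)='.' (+2 fires, +3 burnt)
Step 7: cell (4,1)='.' (+0 fires, +2 burnt)
  fire out at step 7

2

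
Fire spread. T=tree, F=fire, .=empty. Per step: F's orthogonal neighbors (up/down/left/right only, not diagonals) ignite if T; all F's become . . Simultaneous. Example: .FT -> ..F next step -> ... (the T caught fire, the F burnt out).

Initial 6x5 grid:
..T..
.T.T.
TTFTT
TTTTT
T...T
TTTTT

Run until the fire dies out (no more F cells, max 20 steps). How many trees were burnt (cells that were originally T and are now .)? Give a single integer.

Step 1: +3 fires, +1 burnt (F count now 3)
Step 2: +6 fires, +3 burnt (F count now 6)
Step 3: +2 fires, +6 burnt (F count now 2)
Step 4: +2 fires, +2 burnt (F count now 2)
Step 5: +2 fires, +2 burnt (F count now 2)
Step 6: +2 fires, +2 burnt (F count now 2)
Step 7: +1 fires, +2 burnt (F count now 1)
Step 8: +0 fires, +1 burnt (F count now 0)
Fire out after step 8
Initially T: 19, now '.': 29
Total burnt (originally-T cells now '.'): 18

Answer: 18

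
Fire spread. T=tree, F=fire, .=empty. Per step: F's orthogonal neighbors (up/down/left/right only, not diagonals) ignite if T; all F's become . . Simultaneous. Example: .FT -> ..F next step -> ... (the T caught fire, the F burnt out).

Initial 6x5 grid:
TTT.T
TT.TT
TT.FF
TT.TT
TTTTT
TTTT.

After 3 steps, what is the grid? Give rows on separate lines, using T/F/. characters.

Step 1: 4 trees catch fire, 2 burn out
  TTT.T
  TT.FF
  TT...
  TT.FF
  TTTTT
  TTTT.
Step 2: 3 trees catch fire, 4 burn out
  TTT.F
  TT...
  TT...
  TT...
  TTTFF
  TTTT.
Step 3: 2 trees catch fire, 3 burn out
  TTT..
  TT...
  TT...
  TT...
  TTF..
  TTTF.

TTT..
TT...
TT...
TT...
TTF..
TTTF.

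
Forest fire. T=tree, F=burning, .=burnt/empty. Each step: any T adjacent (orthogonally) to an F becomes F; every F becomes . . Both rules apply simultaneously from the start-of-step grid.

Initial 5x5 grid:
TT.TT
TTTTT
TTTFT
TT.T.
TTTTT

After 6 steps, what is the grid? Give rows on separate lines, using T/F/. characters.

Step 1: 4 trees catch fire, 1 burn out
  TT.TT
  TTTFT
  TTF.F
  TT.F.
  TTTTT
Step 2: 5 trees catch fire, 4 burn out
  TT.FT
  TTF.F
  TF...
  TT...
  TTTFT
Step 3: 6 trees catch fire, 5 burn out
  TT..F
  TF...
  F....
  TF...
  TTF.F
Step 4: 4 trees catch fire, 6 burn out
  TF...
  F....
  .....
  F....
  TF...
Step 5: 2 trees catch fire, 4 burn out
  F....
  .....
  .....
  .....
  F....
Step 6: 0 trees catch fire, 2 burn out
  .....
  .....
  .....
  .....
  .....

.....
.....
.....
.....
.....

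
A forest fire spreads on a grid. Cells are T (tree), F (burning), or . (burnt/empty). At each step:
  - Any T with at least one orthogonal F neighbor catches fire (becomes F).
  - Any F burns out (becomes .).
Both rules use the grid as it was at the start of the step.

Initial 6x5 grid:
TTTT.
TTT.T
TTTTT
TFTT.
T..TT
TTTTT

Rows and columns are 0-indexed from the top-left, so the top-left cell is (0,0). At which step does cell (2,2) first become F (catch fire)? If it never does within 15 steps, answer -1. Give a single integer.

Step 1: cell (2,2)='T' (+3 fires, +1 burnt)
Step 2: cell (2,2)='F' (+5 fires, +3 burnt)
  -> target ignites at step 2
Step 3: cell (2,2)='.' (+6 fires, +5 burnt)
Step 4: cell (2,2)='.' (+6 fires, +6 burnt)
Step 5: cell (2,2)='.' (+4 fires, +6 burnt)
Step 6: cell (2,2)='.' (+0 fires, +4 burnt)
  fire out at step 6

2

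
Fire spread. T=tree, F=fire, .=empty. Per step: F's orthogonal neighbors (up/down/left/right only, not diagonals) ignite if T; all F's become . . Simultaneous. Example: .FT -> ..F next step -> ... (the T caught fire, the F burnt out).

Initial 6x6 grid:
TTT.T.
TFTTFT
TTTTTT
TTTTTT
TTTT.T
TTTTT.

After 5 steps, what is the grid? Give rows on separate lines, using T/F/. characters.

Step 1: 8 trees catch fire, 2 burn out
  TFT.F.
  F.FF.F
  TFTTFT
  TTTTTT
  TTTT.T
  TTTTT.
Step 2: 8 trees catch fire, 8 burn out
  F.F...
  ......
  F.FF.F
  TFTTFT
  TTTT.T
  TTTTT.
Step 3: 5 trees catch fire, 8 burn out
  ......
  ......
  ......
  F.FF.F
  TFTT.T
  TTTTT.
Step 4: 5 trees catch fire, 5 burn out
  ......
  ......
  ......
  ......
  F.FF.F
  TFTTT.
Step 5: 3 trees catch fire, 5 burn out
  ......
  ......
  ......
  ......
  ......
  F.FFT.

......
......
......
......
......
F.FFT.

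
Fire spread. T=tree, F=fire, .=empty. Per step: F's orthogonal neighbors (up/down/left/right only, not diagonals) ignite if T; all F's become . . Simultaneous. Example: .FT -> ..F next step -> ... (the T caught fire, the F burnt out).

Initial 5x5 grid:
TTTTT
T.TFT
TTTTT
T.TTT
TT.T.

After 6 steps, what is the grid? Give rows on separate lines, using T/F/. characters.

Step 1: 4 trees catch fire, 1 burn out
  TTTFT
  T.F.F
  TTTFT
  T.TTT
  TT.T.
Step 2: 5 trees catch fire, 4 burn out
  TTF.F
  T....
  TTF.F
  T.TFT
  TT.T.
Step 3: 5 trees catch fire, 5 burn out
  TF...
  T....
  TF...
  T.F.F
  TT.F.
Step 4: 2 trees catch fire, 5 burn out
  F....
  T....
  F....
  T....
  TT...
Step 5: 2 trees catch fire, 2 burn out
  .....
  F....
  .....
  F....
  TT...
Step 6: 1 trees catch fire, 2 burn out
  .....
  .....
  .....
  .....
  FT...

.....
.....
.....
.....
FT...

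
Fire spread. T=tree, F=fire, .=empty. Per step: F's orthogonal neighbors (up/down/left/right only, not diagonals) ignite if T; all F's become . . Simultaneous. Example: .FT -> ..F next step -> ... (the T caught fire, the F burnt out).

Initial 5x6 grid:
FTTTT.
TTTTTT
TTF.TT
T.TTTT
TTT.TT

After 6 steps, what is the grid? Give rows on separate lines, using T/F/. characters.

Step 1: 5 trees catch fire, 2 burn out
  .FTTT.
  FTFTTT
  TF..TT
  T.FTTT
  TTT.TT
Step 2: 6 trees catch fire, 5 burn out
  ..FTT.
  .F.FTT
  F...TT
  T..FTT
  TTF.TT
Step 3: 5 trees catch fire, 6 burn out
  ...FT.
  ....FT
  ....TT
  F...FT
  TF..TT
Step 4: 6 trees catch fire, 5 burn out
  ....F.
  .....F
  ....FT
  .....F
  F...FT
Step 5: 2 trees catch fire, 6 burn out
  ......
  ......
  .....F
  ......
  .....F
Step 6: 0 trees catch fire, 2 burn out
  ......
  ......
  ......
  ......
  ......

......
......
......
......
......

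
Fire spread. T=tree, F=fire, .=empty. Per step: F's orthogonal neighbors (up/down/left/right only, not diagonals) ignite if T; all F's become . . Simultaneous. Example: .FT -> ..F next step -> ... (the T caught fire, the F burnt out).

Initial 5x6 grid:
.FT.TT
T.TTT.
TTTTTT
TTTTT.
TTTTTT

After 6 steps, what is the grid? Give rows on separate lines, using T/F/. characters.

Step 1: 1 trees catch fire, 1 burn out
  ..F.TT
  T.TTT.
  TTTTTT
  TTTTT.
  TTTTTT
Step 2: 1 trees catch fire, 1 burn out
  ....TT
  T.FTT.
  TTTTTT
  TTTTT.
  TTTTTT
Step 3: 2 trees catch fire, 1 burn out
  ....TT
  T..FT.
  TTFTTT
  TTTTT.
  TTTTTT
Step 4: 4 trees catch fire, 2 burn out
  ....TT
  T...F.
  TF.FTT
  TTFTT.
  TTTTTT
Step 5: 6 trees catch fire, 4 burn out
  ....FT
  T.....
  F...FT
  TF.FT.
  TTFTTT
Step 6: 7 trees catch fire, 6 burn out
  .....F
  F.....
  .....F
  F...F.
  TF.FTT

.....F
F.....
.....F
F...F.
TF.FTT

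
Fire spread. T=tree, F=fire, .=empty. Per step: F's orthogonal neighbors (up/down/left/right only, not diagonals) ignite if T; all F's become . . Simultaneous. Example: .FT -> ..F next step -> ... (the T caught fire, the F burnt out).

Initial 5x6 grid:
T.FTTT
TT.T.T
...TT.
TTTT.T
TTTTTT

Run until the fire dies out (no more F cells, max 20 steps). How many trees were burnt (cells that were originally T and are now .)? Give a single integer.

Step 1: +1 fires, +1 burnt (F count now 1)
Step 2: +2 fires, +1 burnt (F count now 2)
Step 3: +2 fires, +2 burnt (F count now 2)
Step 4: +3 fires, +2 burnt (F count now 3)
Step 5: +2 fires, +3 burnt (F count now 2)
Step 6: +3 fires, +2 burnt (F count now 3)
Step 7: +3 fires, +3 burnt (F count now 3)
Step 8: +2 fires, +3 burnt (F count now 2)
Step 9: +0 fires, +2 burnt (F count now 0)
Fire out after step 9
Initially T: 21, now '.': 27
Total burnt (originally-T cells now '.'): 18

Answer: 18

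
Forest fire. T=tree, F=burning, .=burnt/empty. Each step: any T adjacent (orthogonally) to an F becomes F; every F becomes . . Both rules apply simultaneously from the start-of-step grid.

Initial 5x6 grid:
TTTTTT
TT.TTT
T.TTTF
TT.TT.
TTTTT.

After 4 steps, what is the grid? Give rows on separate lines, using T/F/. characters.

Step 1: 2 trees catch fire, 1 burn out
  TTTTTT
  TT.TTF
  T.TTF.
  TT.TT.
  TTTTT.
Step 2: 4 trees catch fire, 2 burn out
  TTTTTF
  TT.TF.
  T.TF..
  TT.TF.
  TTTTT.
Step 3: 5 trees catch fire, 4 burn out
  TTTTF.
  TT.F..
  T.F...
  TT.F..
  TTTTF.
Step 4: 2 trees catch fire, 5 burn out
  TTTF..
  TT....
  T.....
  TT....
  TTTF..

TTTF..
TT....
T.....
TT....
TTTF..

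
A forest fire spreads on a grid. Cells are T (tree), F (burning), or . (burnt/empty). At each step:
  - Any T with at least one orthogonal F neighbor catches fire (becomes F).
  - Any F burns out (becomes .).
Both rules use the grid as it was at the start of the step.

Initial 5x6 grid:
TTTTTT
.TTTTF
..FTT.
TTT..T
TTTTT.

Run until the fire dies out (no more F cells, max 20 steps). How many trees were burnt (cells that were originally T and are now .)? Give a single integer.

Step 1: +5 fires, +2 burnt (F count now 5)
Step 2: +7 fires, +5 burnt (F count now 7)
Step 3: +5 fires, +7 burnt (F count now 5)
Step 4: +3 fires, +5 burnt (F count now 3)
Step 5: +0 fires, +3 burnt (F count now 0)
Fire out after step 5
Initially T: 21, now '.': 29
Total burnt (originally-T cells now '.'): 20

Answer: 20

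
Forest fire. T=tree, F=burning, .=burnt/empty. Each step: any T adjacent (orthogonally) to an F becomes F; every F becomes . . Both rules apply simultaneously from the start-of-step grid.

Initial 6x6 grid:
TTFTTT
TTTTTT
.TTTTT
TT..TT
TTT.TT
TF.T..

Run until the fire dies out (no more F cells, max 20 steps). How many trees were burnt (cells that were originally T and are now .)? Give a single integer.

Step 1: +5 fires, +2 burnt (F count now 5)
Step 2: +8 fires, +5 burnt (F count now 8)
Step 3: +6 fires, +8 burnt (F count now 6)
Step 4: +2 fires, +6 burnt (F count now 2)
Step 5: +2 fires, +2 burnt (F count now 2)
Step 6: +2 fires, +2 burnt (F count now 2)
Step 7: +1 fires, +2 burnt (F count now 1)
Step 8: +0 fires, +1 burnt (F count now 0)
Fire out after step 8
Initially T: 27, now '.': 35
Total burnt (originally-T cells now '.'): 26

Answer: 26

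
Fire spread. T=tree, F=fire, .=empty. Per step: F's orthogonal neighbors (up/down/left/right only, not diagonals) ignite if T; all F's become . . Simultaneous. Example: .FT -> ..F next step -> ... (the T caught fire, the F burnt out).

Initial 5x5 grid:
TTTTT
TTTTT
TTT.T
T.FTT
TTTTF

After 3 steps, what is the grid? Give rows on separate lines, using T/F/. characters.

Step 1: 5 trees catch fire, 2 burn out
  TTTTT
  TTTTT
  TTF.T
  T..FF
  TTFF.
Step 2: 4 trees catch fire, 5 burn out
  TTTTT
  TTFTT
  TF..F
  T....
  TF...
Step 3: 6 trees catch fire, 4 burn out
  TTFTT
  TF.FF
  F....
  T....
  F....

TTFTT
TF.FF
F....
T....
F....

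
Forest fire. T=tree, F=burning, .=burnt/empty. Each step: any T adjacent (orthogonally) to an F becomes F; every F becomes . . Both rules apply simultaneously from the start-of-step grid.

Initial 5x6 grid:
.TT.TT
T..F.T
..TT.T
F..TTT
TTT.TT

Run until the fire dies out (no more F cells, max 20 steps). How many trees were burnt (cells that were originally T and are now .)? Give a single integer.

Step 1: +2 fires, +2 burnt (F count now 2)
Step 2: +3 fires, +2 burnt (F count now 3)
Step 3: +2 fires, +3 burnt (F count now 2)
Step 4: +2 fires, +2 burnt (F count now 2)
Step 5: +2 fires, +2 burnt (F count now 2)
Step 6: +1 fires, +2 burnt (F count now 1)
Step 7: +1 fires, +1 burnt (F count now 1)
Step 8: +1 fires, +1 burnt (F count now 1)
Step 9: +0 fires, +1 burnt (F count now 0)
Fire out after step 9
Initially T: 17, now '.': 27
Total burnt (originally-T cells now '.'): 14

Answer: 14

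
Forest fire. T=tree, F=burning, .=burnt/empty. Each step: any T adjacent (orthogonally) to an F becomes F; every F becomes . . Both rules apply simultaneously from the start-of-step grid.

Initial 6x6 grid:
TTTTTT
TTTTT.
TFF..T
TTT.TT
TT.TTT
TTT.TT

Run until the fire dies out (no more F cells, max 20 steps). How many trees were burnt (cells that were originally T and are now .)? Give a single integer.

Step 1: +5 fires, +2 burnt (F count now 5)
Step 2: +6 fires, +5 burnt (F count now 6)
Step 3: +5 fires, +6 burnt (F count now 5)
Step 4: +3 fires, +5 burnt (F count now 3)
Step 5: +1 fires, +3 burnt (F count now 1)
Step 6: +0 fires, +1 burnt (F count now 0)
Fire out after step 6
Initially T: 28, now '.': 28
Total burnt (originally-T cells now '.'): 20

Answer: 20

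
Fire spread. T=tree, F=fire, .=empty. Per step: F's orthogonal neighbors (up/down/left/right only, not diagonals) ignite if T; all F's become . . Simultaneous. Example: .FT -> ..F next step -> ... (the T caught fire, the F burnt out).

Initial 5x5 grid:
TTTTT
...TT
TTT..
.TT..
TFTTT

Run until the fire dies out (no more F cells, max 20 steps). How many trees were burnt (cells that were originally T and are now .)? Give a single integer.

Answer: 9

Derivation:
Step 1: +3 fires, +1 burnt (F count now 3)
Step 2: +3 fires, +3 burnt (F count now 3)
Step 3: +3 fires, +3 burnt (F count now 3)
Step 4: +0 fires, +3 burnt (F count now 0)
Fire out after step 4
Initially T: 16, now '.': 18
Total burnt (originally-T cells now '.'): 9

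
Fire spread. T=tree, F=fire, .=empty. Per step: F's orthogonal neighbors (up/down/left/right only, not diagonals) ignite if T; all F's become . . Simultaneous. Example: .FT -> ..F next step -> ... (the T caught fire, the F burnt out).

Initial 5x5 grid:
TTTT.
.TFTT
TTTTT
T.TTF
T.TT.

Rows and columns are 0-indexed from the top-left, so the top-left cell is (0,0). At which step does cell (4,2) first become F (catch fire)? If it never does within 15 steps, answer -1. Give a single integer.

Step 1: cell (4,2)='T' (+6 fires, +2 burnt)
Step 2: cell (4,2)='T' (+7 fires, +6 burnt)
Step 3: cell (4,2)='F' (+3 fires, +7 burnt)
  -> target ignites at step 3
Step 4: cell (4,2)='.' (+1 fires, +3 burnt)
Step 5: cell (4,2)='.' (+1 fires, +1 burnt)
Step 6: cell (4,2)='.' (+0 fires, +1 burnt)
  fire out at step 6

3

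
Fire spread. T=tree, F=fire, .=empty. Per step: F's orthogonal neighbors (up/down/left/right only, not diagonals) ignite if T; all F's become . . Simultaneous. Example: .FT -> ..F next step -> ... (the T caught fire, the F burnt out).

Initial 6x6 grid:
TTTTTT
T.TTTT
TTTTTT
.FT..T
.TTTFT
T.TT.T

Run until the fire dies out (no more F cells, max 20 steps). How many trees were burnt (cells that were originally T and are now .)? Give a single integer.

Answer: 26

Derivation:
Step 1: +5 fires, +2 burnt (F count now 5)
Step 2: +6 fires, +5 burnt (F count now 6)
Step 3: +5 fires, +6 burnt (F count now 5)
Step 4: +5 fires, +5 burnt (F count now 5)
Step 5: +4 fires, +5 burnt (F count now 4)
Step 6: +1 fires, +4 burnt (F count now 1)
Step 7: +0 fires, +1 burnt (F count now 0)
Fire out after step 7
Initially T: 27, now '.': 35
Total burnt (originally-T cells now '.'): 26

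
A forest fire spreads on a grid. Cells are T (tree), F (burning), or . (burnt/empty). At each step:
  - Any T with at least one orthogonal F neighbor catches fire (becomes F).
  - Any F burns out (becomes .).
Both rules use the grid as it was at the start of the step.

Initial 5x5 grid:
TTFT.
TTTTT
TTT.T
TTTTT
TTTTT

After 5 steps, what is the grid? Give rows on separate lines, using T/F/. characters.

Step 1: 3 trees catch fire, 1 burn out
  TF.F.
  TTFTT
  TTT.T
  TTTTT
  TTTTT
Step 2: 4 trees catch fire, 3 burn out
  F....
  TF.FT
  TTF.T
  TTTTT
  TTTTT
Step 3: 4 trees catch fire, 4 burn out
  .....
  F...F
  TF..T
  TTFTT
  TTTTT
Step 4: 5 trees catch fire, 4 burn out
  .....
  .....
  F...F
  TF.FT
  TTFTT
Step 5: 4 trees catch fire, 5 burn out
  .....
  .....
  .....
  F...F
  TF.FT

.....
.....
.....
F...F
TF.FT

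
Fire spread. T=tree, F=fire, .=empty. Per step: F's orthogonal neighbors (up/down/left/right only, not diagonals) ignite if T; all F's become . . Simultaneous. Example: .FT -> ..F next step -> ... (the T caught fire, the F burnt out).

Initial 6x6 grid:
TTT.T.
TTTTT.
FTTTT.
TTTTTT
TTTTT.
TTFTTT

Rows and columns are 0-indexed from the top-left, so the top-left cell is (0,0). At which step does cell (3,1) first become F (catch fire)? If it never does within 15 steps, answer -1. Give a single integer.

Step 1: cell (3,1)='T' (+6 fires, +2 burnt)
Step 2: cell (3,1)='F' (+10 fires, +6 burnt)
  -> target ignites at step 2
Step 3: cell (3,1)='.' (+6 fires, +10 burnt)
Step 4: cell (3,1)='.' (+4 fires, +6 burnt)
Step 5: cell (3,1)='.' (+2 fires, +4 burnt)
Step 6: cell (3,1)='.' (+1 fires, +2 burnt)
Step 7: cell (3,1)='.' (+0 fires, +1 burnt)
  fire out at step 7

2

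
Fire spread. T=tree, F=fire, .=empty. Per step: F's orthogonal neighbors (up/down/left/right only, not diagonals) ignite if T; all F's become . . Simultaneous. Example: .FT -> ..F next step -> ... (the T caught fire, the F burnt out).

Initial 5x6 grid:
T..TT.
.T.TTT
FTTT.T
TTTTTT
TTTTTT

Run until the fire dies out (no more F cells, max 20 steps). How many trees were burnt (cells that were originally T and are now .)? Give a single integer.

Answer: 22

Derivation:
Step 1: +2 fires, +1 burnt (F count now 2)
Step 2: +4 fires, +2 burnt (F count now 4)
Step 3: +3 fires, +4 burnt (F count now 3)
Step 4: +3 fires, +3 burnt (F count now 3)
Step 5: +4 fires, +3 burnt (F count now 4)
Step 6: +4 fires, +4 burnt (F count now 4)
Step 7: +2 fires, +4 burnt (F count now 2)
Step 8: +0 fires, +2 burnt (F count now 0)
Fire out after step 8
Initially T: 23, now '.': 29
Total burnt (originally-T cells now '.'): 22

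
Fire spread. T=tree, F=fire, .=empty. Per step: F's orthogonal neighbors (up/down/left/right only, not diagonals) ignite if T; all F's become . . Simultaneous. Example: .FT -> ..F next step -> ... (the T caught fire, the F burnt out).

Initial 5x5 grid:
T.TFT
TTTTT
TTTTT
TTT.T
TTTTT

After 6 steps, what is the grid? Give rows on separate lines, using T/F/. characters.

Step 1: 3 trees catch fire, 1 burn out
  T.F.F
  TTTFT
  TTTTT
  TTT.T
  TTTTT
Step 2: 3 trees catch fire, 3 burn out
  T....
  TTF.F
  TTTFT
  TTT.T
  TTTTT
Step 3: 3 trees catch fire, 3 burn out
  T....
  TF...
  TTF.F
  TTT.T
  TTTTT
Step 4: 4 trees catch fire, 3 burn out
  T....
  F....
  TF...
  TTF.F
  TTTTT
Step 5: 5 trees catch fire, 4 burn out
  F....
  .....
  F....
  TF...
  TTFTF
Step 6: 3 trees catch fire, 5 burn out
  .....
  .....
  .....
  F....
  TF.F.

.....
.....
.....
F....
TF.F.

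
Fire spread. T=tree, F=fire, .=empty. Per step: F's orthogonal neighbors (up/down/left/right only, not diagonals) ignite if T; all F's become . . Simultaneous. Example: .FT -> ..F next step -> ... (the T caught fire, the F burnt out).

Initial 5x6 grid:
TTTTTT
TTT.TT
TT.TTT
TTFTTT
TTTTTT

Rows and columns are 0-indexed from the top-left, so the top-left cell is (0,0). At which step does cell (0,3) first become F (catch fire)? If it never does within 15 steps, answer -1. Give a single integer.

Step 1: cell (0,3)='T' (+3 fires, +1 burnt)
Step 2: cell (0,3)='T' (+6 fires, +3 burnt)
Step 3: cell (0,3)='T' (+6 fires, +6 burnt)
Step 4: cell (0,3)='T' (+6 fires, +6 burnt)
Step 5: cell (0,3)='T' (+4 fires, +6 burnt)
Step 6: cell (0,3)='F' (+2 fires, +4 burnt)
  -> target ignites at step 6
Step 7: cell (0,3)='.' (+0 fires, +2 burnt)
  fire out at step 7

6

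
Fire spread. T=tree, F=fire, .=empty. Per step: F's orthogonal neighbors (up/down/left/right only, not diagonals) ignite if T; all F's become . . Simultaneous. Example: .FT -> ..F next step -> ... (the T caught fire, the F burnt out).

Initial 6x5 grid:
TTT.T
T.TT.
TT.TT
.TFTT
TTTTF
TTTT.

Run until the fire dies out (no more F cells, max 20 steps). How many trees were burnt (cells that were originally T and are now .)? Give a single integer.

Answer: 21

Derivation:
Step 1: +5 fires, +2 burnt (F count now 5)
Step 2: +6 fires, +5 burnt (F count now 6)
Step 3: +4 fires, +6 burnt (F count now 4)
Step 4: +3 fires, +4 burnt (F count now 3)
Step 5: +2 fires, +3 burnt (F count now 2)
Step 6: +1 fires, +2 burnt (F count now 1)
Step 7: +0 fires, +1 burnt (F count now 0)
Fire out after step 7
Initially T: 22, now '.': 29
Total burnt (originally-T cells now '.'): 21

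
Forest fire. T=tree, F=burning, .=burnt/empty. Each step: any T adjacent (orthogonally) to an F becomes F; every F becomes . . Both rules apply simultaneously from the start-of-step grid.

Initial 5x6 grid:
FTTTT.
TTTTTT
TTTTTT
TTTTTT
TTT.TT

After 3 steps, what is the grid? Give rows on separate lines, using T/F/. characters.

Step 1: 2 trees catch fire, 1 burn out
  .FTTT.
  FTTTTT
  TTTTTT
  TTTTTT
  TTT.TT
Step 2: 3 trees catch fire, 2 burn out
  ..FTT.
  .FTTTT
  FTTTTT
  TTTTTT
  TTT.TT
Step 3: 4 trees catch fire, 3 burn out
  ...FT.
  ..FTTT
  .FTTTT
  FTTTTT
  TTT.TT

...FT.
..FTTT
.FTTTT
FTTTTT
TTT.TT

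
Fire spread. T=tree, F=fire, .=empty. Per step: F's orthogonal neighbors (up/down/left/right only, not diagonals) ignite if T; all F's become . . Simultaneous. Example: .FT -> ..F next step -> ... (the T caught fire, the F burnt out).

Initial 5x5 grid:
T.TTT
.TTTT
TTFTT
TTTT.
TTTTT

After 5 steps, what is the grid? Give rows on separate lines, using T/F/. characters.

Step 1: 4 trees catch fire, 1 burn out
  T.TTT
  .TFTT
  TF.FT
  TTFT.
  TTTTT
Step 2: 8 trees catch fire, 4 burn out
  T.FTT
  .F.FT
  F...F
  TF.F.
  TTFTT
Step 3: 5 trees catch fire, 8 burn out
  T..FT
  ....F
  .....
  F....
  TF.FT
Step 4: 3 trees catch fire, 5 burn out
  T...F
  .....
  .....
  .....
  F...F
Step 5: 0 trees catch fire, 3 burn out
  T....
  .....
  .....
  .....
  .....

T....
.....
.....
.....
.....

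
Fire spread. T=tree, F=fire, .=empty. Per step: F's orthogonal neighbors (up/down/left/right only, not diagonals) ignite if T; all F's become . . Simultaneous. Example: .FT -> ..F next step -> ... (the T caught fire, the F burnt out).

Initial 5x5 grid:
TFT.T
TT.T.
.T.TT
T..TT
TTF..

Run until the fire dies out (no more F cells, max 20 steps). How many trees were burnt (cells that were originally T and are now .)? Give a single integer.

Answer: 8

Derivation:
Step 1: +4 fires, +2 burnt (F count now 4)
Step 2: +3 fires, +4 burnt (F count now 3)
Step 3: +1 fires, +3 burnt (F count now 1)
Step 4: +0 fires, +1 burnt (F count now 0)
Fire out after step 4
Initially T: 14, now '.': 19
Total burnt (originally-T cells now '.'): 8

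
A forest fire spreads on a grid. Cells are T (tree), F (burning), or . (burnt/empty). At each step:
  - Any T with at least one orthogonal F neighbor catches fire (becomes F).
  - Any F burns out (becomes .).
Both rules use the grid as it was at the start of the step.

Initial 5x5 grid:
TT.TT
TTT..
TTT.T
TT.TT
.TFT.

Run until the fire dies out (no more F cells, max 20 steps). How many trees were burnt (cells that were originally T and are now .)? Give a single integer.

Answer: 15

Derivation:
Step 1: +2 fires, +1 burnt (F count now 2)
Step 2: +2 fires, +2 burnt (F count now 2)
Step 3: +3 fires, +2 burnt (F count now 3)
Step 4: +4 fires, +3 burnt (F count now 4)
Step 5: +3 fires, +4 burnt (F count now 3)
Step 6: +1 fires, +3 burnt (F count now 1)
Step 7: +0 fires, +1 burnt (F count now 0)
Fire out after step 7
Initially T: 17, now '.': 23
Total burnt (originally-T cells now '.'): 15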